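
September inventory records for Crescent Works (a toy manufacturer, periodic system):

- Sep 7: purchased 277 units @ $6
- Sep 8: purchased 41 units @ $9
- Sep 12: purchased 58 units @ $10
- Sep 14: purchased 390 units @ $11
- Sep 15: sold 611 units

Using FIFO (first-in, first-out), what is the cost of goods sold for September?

COGS = $5,196

Sep 15, 611 sold [FIFO — oldest first]: 277 @ $6 + 41 @ $9 + 58 @ $10 + 235 @ $11 = $5,196
Ending inventory: 155 @ $11 = $1,705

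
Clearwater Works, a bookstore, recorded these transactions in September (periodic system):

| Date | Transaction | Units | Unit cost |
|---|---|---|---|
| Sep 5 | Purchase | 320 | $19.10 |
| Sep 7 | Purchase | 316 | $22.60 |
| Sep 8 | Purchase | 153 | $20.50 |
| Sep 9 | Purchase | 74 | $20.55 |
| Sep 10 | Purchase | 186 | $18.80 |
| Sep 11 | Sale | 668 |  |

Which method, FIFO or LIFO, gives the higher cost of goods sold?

LIFO

FIFO COGS: 320 @ $19.10 + 316 @ $22.60 + 32 @ $20.50 = $13,909.60
LIFO COGS: 186 @ $18.80 + 74 @ $20.55 + 153 @ $20.50 + 255 @ $22.60 = $13,917.00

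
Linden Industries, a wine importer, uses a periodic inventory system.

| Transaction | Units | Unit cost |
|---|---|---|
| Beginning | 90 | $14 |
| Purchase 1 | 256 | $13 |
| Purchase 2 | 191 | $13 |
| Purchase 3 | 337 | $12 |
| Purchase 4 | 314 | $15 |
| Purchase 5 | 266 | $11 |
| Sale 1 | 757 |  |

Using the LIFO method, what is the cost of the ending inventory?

Sale 1 (757) [LIFO — newest first]: 266 @ $11 + 314 @ $15 + 177 @ $12 = $9,760
Ending inventory: 90 @ $14 + 256 @ $13 + 191 @ $13 + 160 @ $12 = $8,991

Ending inventory = $8,991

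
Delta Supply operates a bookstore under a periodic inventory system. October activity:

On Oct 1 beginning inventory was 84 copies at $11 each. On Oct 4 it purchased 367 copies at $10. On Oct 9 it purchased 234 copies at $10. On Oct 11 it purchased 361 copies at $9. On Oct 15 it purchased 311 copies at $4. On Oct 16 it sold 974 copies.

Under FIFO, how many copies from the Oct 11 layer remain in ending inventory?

Oct 16, 974 sold [FIFO — oldest first]: 84 @ $11 + 367 @ $10 + 234 @ $10 + 289 @ $9 = $9,535
Ending inventory: 72 @ $9 + 311 @ $4 = $1,892
Check: goods available $11,427 = COGS $9,535 + ending $1,892

72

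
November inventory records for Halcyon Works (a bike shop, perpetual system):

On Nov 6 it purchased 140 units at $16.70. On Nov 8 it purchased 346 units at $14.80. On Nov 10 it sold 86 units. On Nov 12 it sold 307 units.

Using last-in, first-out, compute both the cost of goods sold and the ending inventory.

COGS = $5,905.70; ending inventory = $1,553.10

Nov 10, 86 sold [LIFO — newest first]: 86 @ $14.80 = $1,272.80
Nov 12, 307 sold [LIFO — newest first]: 260 @ $14.80 + 47 @ $16.70 = $4,632.90
Total COGS = $1,272.80 + $4,632.90 = $5,905.70
Ending inventory: 93 @ $16.70 = $1,553.10
Check: goods available $7,458.80 = COGS $5,905.70 + ending $1,553.10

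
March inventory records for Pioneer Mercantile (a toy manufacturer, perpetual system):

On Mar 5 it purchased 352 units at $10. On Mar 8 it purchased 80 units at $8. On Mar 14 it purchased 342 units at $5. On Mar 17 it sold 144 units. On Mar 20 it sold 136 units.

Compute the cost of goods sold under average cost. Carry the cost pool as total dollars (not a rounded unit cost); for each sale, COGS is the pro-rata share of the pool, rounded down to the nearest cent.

COGS = $2,123.51

After Mar 5: 352 on hand, pool $3,520.00 (≈ $10.0000 each)
After Mar 8: 432 on hand, pool $4,160.00 (≈ $9.6296 each)
After Mar 14: 774 on hand, pool $5,870.00 (≈ $7.5840 each)
Mar 17, sell 144: 144/774 × $5,870.00 → $1,092.09
Mar 20, sell 136: 136/630 × $4,777.91 → $1,031.42
Total COGS = $1,092.09 + $1,031.42 = $2,123.51
Ending inventory (cost pool remaining) = $3,746.49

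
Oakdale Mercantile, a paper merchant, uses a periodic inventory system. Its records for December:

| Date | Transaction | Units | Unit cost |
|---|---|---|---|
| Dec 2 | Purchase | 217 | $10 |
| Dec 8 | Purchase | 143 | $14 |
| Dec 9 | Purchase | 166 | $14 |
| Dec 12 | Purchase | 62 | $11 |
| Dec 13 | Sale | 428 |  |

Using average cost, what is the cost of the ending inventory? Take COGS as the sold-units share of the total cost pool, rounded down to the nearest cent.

Ending inventory = $1,953.20

Dec 13, sell 428: 428/588 × $7,178.00 → $5,224.80
Ending inventory (cost pool remaining) = $1,953.20
Check: goods available $7,178.00 = COGS $5,224.80 + ending $1,953.20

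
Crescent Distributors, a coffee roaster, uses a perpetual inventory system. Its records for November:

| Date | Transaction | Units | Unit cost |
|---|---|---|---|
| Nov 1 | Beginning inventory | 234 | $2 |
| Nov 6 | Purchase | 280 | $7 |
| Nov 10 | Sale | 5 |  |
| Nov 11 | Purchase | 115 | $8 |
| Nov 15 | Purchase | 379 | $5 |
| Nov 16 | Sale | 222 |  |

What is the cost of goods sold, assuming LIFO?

Nov 10, 5 sold [LIFO — newest first]: 5 @ $7 = $35
Nov 16, 222 sold [LIFO — newest first]: 222 @ $5 = $1,110
Total COGS = $35 + $1,110 = $1,145
Ending inventory: 234 @ $2 + 275 @ $7 + 115 @ $8 + 157 @ $5 = $4,098
Check: goods available $5,243 = COGS $1,145 + ending $4,098

COGS = $1,145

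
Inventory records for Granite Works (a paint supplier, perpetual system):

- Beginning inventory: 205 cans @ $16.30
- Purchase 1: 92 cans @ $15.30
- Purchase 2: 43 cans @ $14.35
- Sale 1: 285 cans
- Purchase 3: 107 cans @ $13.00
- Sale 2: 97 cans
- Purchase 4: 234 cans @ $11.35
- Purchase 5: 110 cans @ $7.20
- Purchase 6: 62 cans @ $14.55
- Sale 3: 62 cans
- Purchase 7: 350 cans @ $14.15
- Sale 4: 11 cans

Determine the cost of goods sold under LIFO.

COGS = $6,788.40

Sale 1 (285) [LIFO — newest first]: 43 @ $14.35 + 92 @ $15.30 + 150 @ $16.30 = $4,469.65
Sale 2 (97) [LIFO — newest first]: 97 @ $13.00 = $1,261.00
Sale 3 (62) [LIFO — newest first]: 62 @ $14.55 = $902.10
Sale 4 (11) [LIFO — newest first]: 11 @ $14.15 = $155.65
Total COGS = $4,469.65 + $1,261.00 + $902.10 + $155.65 = $6,788.40
Ending inventory: 55 @ $16.30 + 10 @ $13.00 + 234 @ $11.35 + 110 @ $7.20 + 339 @ $14.15 = $9,271.25
Check: goods available $16,059.65 = COGS $6,788.40 + ending $9,271.25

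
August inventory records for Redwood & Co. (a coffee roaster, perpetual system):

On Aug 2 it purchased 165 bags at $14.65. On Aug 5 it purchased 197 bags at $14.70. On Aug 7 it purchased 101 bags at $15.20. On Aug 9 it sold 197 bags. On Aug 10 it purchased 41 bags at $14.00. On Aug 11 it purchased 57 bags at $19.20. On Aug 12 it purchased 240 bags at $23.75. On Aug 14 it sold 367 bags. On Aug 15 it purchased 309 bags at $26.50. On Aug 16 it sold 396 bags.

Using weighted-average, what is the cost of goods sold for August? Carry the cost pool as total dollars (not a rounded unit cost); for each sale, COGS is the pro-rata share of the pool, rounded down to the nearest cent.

COGS = $18,937.23

After Aug 2: 165 on hand, pool $2,417.25 (≈ $14.6500 each)
After Aug 5: 362 on hand, pool $5,313.15 (≈ $14.6772 each)
After Aug 7: 463 on hand, pool $6,848.35 (≈ $14.7913 each)
Aug 9, sell 197: 197/463 × $6,848.35 → $2,913.87
After Aug 10: 307 on hand, pool $4,508.48 (≈ $14.6856 each)
After Aug 11: 364 on hand, pool $5,602.88 (≈ $15.3925 each)
After Aug 12: 604 on hand, pool $11,302.88 (≈ $18.7134 each)
Aug 14, sell 367: 367/604 × $11,302.88 → $6,867.80
After Aug 15: 546 on hand, pool $12,623.58 (≈ $23.1201 each)
Aug 16, sell 396: 396/546 × $12,623.58 → $9,155.56
Total COGS = $2,913.87 + $6,867.80 + $9,155.56 = $18,937.23
Ending inventory (cost pool remaining) = $3,468.02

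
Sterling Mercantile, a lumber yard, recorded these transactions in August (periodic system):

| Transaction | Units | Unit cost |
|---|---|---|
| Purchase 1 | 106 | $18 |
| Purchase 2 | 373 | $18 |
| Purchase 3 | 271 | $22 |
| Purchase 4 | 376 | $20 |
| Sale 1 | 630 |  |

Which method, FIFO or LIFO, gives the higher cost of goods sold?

LIFO

FIFO COGS: 106 @ $18 + 373 @ $18 + 151 @ $22 = $11,944
LIFO COGS: 376 @ $20 + 254 @ $22 = $13,108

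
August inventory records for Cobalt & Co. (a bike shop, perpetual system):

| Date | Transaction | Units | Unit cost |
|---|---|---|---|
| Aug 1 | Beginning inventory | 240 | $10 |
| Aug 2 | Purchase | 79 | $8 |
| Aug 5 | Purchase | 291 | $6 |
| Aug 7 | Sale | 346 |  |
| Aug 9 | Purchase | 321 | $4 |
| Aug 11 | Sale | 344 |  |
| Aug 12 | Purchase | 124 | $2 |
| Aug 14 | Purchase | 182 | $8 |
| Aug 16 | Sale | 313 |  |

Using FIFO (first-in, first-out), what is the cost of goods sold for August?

COGS = $6,206

Aug 7, 346 sold [FIFO — oldest first]: 240 @ $10 + 79 @ $8 + 27 @ $6 = $3,194
Aug 11, 344 sold [FIFO — oldest first]: 264 @ $6 + 80 @ $4 = $1,904
Aug 16, 313 sold [FIFO — oldest first]: 241 @ $4 + 72 @ $2 = $1,108
Total COGS = $3,194 + $1,904 + $1,108 = $6,206
Ending inventory: 52 @ $2 + 182 @ $8 = $1,560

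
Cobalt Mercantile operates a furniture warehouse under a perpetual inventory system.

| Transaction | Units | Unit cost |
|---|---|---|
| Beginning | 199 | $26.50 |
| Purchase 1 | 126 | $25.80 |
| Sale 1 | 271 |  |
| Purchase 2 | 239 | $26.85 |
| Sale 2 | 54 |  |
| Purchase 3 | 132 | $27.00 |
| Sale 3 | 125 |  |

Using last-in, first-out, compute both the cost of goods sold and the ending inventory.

Sale 1 (271) [LIFO — newest first]: 126 @ $25.80 + 145 @ $26.50 = $7,093.30
Sale 2 (54) [LIFO — newest first]: 54 @ $26.85 = $1,449.90
Sale 3 (125) [LIFO — newest first]: 125 @ $27.00 = $3,375.00
Total COGS = $7,093.30 + $1,449.90 + $3,375.00 = $11,918.20
Ending inventory: 54 @ $26.50 + 185 @ $26.85 + 7 @ $27.00 = $6,587.25

COGS = $11,918.20; ending inventory = $6,587.25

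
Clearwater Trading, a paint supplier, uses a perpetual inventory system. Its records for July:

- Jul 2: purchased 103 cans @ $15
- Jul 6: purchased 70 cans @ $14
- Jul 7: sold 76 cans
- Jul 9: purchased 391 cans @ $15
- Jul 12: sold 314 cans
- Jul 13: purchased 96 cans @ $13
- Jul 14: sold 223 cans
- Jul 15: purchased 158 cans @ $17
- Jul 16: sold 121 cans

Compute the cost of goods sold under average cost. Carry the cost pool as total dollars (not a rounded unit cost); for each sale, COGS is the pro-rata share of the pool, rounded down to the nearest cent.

COGS = $10,949.20

After Jul 2: 103 on hand, pool $1,545.00 (≈ $15.0000 each)
After Jul 6: 173 on hand, pool $2,525.00 (≈ $14.5954 each)
Jul 7, sell 76: 76/173 × $2,525.00 → $1,109.24
After Jul 9: 488 on hand, pool $7,280.76 (≈ $14.9196 each)
Jul 12, sell 314: 314/488 × $7,280.76 → $4,684.75
After Jul 13: 270 on hand, pool $3,844.01 (≈ $14.2371 each)
Jul 14, sell 223: 223/270 × $3,844.01 → $3,174.86
After Jul 15: 205 on hand, pool $3,355.15 (≈ $16.3666 each)
Jul 16, sell 121: 121/205 × $3,355.15 → $1,980.35
Total COGS = $1,109.24 + $4,684.75 + $3,174.86 + $1,980.35 = $10,949.20
Ending inventory (cost pool remaining) = $1,374.80
Check: goods available $12,324.00 = COGS $10,949.20 + ending $1,374.80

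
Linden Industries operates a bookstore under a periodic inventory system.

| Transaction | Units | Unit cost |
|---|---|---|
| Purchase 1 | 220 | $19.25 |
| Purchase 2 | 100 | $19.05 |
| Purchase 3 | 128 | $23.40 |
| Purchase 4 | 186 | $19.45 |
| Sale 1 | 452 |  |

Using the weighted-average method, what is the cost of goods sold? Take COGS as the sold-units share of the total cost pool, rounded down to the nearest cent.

COGS = $9,091.97

Sale 1, sell 452: 452/634 × $12,752.90 → $9,091.97
Ending inventory (cost pool remaining) = $3,660.93
Check: goods available $12,752.90 = COGS $9,091.97 + ending $3,660.93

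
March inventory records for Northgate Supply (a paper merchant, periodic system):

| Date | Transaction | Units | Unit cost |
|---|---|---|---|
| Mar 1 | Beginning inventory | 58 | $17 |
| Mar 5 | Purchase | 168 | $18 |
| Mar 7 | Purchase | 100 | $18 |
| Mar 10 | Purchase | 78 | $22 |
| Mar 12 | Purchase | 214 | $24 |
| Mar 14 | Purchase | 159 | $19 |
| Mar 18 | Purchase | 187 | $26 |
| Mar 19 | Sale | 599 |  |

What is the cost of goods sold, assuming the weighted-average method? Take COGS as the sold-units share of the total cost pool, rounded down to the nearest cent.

COGS = $12,766.03

Mar 19, sell 599: 599/964 × $20,545.00 → $12,766.03
Ending inventory (cost pool remaining) = $7,778.97
Check: goods available $20,545.00 = COGS $12,766.03 + ending $7,778.97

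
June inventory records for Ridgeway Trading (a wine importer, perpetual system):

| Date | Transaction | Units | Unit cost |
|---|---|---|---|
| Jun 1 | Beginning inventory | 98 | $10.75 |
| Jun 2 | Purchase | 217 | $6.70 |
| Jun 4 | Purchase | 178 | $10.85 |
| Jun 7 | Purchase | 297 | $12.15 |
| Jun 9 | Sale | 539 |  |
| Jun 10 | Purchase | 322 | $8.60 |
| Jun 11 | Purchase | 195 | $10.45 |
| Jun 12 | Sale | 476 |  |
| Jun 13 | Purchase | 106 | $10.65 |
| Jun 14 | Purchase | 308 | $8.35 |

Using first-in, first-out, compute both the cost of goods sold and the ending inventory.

COGS = $9,982.25; ending inventory = $6,572.65

Jun 9, 539 sold [FIFO — oldest first]: 98 @ $10.75 + 217 @ $6.70 + 178 @ $10.85 + 46 @ $12.15 = $4,997.60
Jun 12, 476 sold [FIFO — oldest first]: 251 @ $12.15 + 225 @ $8.60 = $4,984.65
Total COGS = $4,997.60 + $4,984.65 = $9,982.25
Ending inventory: 97 @ $8.60 + 195 @ $10.45 + 106 @ $10.65 + 308 @ $8.35 = $6,572.65
Check: goods available $16,554.90 = COGS $9,982.25 + ending $6,572.65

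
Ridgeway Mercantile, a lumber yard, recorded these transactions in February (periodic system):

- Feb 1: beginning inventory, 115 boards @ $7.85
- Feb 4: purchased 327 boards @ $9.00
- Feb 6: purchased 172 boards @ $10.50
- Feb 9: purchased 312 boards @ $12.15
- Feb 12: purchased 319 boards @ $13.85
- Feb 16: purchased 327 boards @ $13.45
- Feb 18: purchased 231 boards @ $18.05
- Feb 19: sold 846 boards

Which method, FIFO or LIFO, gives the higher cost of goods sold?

LIFO

FIFO COGS: 115 @ $7.85 + 327 @ $9.00 + 172 @ $10.50 + 232 @ $12.15 = $8,470.55
LIFO COGS: 231 @ $18.05 + 327 @ $13.45 + 288 @ $13.85 = $12,556.50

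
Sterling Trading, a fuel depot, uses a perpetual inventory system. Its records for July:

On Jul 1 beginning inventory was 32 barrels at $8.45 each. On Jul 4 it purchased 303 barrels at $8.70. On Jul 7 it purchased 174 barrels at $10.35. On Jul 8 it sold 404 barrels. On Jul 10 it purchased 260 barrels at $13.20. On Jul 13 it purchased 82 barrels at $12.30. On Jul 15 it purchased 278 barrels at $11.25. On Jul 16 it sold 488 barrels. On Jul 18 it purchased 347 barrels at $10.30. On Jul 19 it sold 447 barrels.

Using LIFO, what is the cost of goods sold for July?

COGS = $14,521.70

Jul 8, 404 sold [LIFO — newest first]: 174 @ $10.35 + 230 @ $8.70 = $3,801.90
Jul 16, 488 sold [LIFO — newest first]: 278 @ $11.25 + 82 @ $12.30 + 128 @ $13.20 = $5,825.70
Jul 19, 447 sold [LIFO — newest first]: 347 @ $10.30 + 100 @ $13.20 = $4,894.10
Total COGS = $3,801.90 + $5,825.70 + $4,894.10 = $14,521.70
Ending inventory: 32 @ $8.45 + 73 @ $8.70 + 32 @ $13.20 = $1,327.90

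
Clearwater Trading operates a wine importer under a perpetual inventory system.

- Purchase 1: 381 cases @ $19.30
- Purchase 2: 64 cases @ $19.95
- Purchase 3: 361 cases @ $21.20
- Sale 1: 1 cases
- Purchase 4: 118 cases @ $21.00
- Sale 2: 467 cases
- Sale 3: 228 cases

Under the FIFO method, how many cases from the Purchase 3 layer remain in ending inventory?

110

Sale 1 (1) [FIFO — oldest first]: 1 @ $19.30 = $19.30
Sale 2 (467) [FIFO — oldest first]: 380 @ $19.30 + 64 @ $19.95 + 23 @ $21.20 = $9,098.40
Sale 3 (228) [FIFO — oldest first]: 228 @ $21.20 = $4,833.60
Total COGS = $19.30 + $9,098.40 + $4,833.60 = $13,951.30
Ending inventory: 110 @ $21.20 + 118 @ $21.00 = $4,810.00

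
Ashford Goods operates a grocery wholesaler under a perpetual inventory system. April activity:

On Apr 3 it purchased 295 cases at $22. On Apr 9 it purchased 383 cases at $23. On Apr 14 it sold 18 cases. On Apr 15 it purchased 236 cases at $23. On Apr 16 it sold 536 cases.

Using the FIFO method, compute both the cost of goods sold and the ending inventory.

Apr 14, 18 sold [FIFO — oldest first]: 18 @ $22 = $396
Apr 16, 536 sold [FIFO — oldest first]: 277 @ $22 + 259 @ $23 = $12,051
Total COGS = $396 + $12,051 = $12,447
Ending inventory: 124 @ $23 + 236 @ $23 = $8,280
Check: goods available $20,727 = COGS $12,447 + ending $8,280

COGS = $12,447; ending inventory = $8,280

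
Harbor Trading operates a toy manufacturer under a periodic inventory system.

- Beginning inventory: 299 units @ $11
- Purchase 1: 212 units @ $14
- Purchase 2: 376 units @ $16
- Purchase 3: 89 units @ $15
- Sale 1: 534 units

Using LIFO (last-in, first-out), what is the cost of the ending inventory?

Ending inventory = $5,291

Sale 1 (534) [LIFO — newest first]: 89 @ $15 + 376 @ $16 + 69 @ $14 = $8,317
Ending inventory: 299 @ $11 + 143 @ $14 = $5,291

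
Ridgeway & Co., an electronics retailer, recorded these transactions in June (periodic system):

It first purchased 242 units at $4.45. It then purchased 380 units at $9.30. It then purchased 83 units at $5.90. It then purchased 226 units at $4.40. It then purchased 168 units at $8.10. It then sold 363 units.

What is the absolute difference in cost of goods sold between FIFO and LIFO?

$16.60

FIFO COGS: 242 @ $4.45 + 121 @ $9.30 = $2,202.20
LIFO COGS: 168 @ $8.10 + 195 @ $4.40 = $2,218.80
Difference = |$2,202.20 − $2,218.80| = $16.60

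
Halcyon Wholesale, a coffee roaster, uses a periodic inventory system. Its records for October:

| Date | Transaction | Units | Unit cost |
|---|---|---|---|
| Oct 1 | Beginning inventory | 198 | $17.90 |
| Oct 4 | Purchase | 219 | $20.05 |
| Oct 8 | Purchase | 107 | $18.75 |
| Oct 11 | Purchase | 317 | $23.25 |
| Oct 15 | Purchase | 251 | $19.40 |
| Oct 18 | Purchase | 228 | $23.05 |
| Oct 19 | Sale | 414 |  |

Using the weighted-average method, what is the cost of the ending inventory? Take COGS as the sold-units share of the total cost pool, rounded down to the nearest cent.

Ending inventory = $18,831.39

Oct 19, sell 414: 414/1320 × $27,436.45 → $8,605.06
Ending inventory (cost pool remaining) = $18,831.39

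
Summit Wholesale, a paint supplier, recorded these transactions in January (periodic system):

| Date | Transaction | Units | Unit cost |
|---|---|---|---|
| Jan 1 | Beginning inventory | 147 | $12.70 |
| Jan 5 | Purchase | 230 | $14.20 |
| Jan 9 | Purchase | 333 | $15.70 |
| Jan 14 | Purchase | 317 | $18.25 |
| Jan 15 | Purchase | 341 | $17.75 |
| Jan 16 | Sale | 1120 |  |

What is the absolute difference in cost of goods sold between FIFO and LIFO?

$1,100.90

FIFO COGS: 147 @ $12.70 + 230 @ $14.20 + 333 @ $15.70 + 317 @ $18.25 + 93 @ $17.75 = $17,797.00
LIFO COGS: 341 @ $17.75 + 317 @ $18.25 + 333 @ $15.70 + 129 @ $14.20 = $18,897.90
Difference = |$17,797.00 − $18,897.90| = $1,100.90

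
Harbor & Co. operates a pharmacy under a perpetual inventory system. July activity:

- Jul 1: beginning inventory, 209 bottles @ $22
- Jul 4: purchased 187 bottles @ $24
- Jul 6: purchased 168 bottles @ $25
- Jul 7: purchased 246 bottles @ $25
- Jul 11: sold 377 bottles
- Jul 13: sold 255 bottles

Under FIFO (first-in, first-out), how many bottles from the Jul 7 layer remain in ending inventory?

Jul 11, 377 sold [FIFO — oldest first]: 209 @ $22 + 168 @ $24 = $8,630
Jul 13, 255 sold [FIFO — oldest first]: 19 @ $24 + 168 @ $25 + 68 @ $25 = $6,356
Total COGS = $8,630 + $6,356 = $14,986
Ending inventory: 178 @ $25 = $4,450

178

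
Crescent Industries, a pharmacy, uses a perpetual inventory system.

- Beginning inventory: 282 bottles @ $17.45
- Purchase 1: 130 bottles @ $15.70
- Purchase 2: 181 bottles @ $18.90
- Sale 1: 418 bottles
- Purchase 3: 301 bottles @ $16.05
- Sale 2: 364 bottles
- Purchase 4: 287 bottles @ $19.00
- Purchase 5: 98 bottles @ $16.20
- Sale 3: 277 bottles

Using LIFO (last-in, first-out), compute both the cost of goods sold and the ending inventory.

Sale 1 (418) [LIFO — newest first]: 181 @ $18.90 + 130 @ $15.70 + 107 @ $17.45 = $7,329.05
Sale 2 (364) [LIFO — newest first]: 301 @ $16.05 + 63 @ $17.45 = $5,930.40
Sale 3 (277) [LIFO — newest first]: 98 @ $16.20 + 179 @ $19.00 = $4,988.60
Total COGS = $7,329.05 + $5,930.40 + $4,988.60 = $18,248.05
Ending inventory: 112 @ $17.45 + 108 @ $19.00 = $4,006.40

COGS = $18,248.05; ending inventory = $4,006.40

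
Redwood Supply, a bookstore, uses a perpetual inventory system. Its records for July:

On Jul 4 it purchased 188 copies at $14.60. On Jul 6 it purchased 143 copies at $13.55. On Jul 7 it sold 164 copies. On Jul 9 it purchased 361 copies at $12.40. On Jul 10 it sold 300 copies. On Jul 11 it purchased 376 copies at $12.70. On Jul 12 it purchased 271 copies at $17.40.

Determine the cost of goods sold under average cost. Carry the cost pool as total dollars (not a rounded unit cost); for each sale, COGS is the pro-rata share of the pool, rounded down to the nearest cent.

COGS = $6,205.71

After Jul 4: 188 on hand, pool $2,744.80 (≈ $14.6000 each)
After Jul 6: 331 on hand, pool $4,682.45 (≈ $14.1464 each)
Jul 7, sell 164: 164/331 × $4,682.45 → $2,320.00
After Jul 9: 528 on hand, pool $6,838.85 (≈ $12.9524 each)
Jul 10, sell 300: 300/528 × $6,838.85 → $3,885.71
After Jul 11: 604 on hand, pool $7,728.34 (≈ $12.7953 each)
After Jul 12: 875 on hand, pool $12,443.74 (≈ $14.2214 each)
Total COGS = $2,320.00 + $3,885.71 = $6,205.71
Ending inventory (cost pool remaining) = $12,443.74
Check: goods available $18,649.45 = COGS $6,205.71 + ending $12,443.74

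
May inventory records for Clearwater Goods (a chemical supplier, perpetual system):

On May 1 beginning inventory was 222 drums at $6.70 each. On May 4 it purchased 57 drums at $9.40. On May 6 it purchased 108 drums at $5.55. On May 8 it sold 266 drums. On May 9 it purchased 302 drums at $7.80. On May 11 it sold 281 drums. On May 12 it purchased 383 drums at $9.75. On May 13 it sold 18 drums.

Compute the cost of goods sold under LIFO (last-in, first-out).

May 8, 266 sold [LIFO — newest first]: 108 @ $5.55 + 57 @ $9.40 + 101 @ $6.70 = $1,811.90
May 11, 281 sold [LIFO — newest first]: 281 @ $7.80 = $2,191.80
May 13, 18 sold [LIFO — newest first]: 18 @ $9.75 = $175.50
Total COGS = $1,811.90 + $2,191.80 + $175.50 = $4,179.20
Ending inventory: 121 @ $6.70 + 21 @ $7.80 + 365 @ $9.75 = $4,533.25
Check: goods available $8,712.45 = COGS $4,179.20 + ending $4,533.25

COGS = $4,179.20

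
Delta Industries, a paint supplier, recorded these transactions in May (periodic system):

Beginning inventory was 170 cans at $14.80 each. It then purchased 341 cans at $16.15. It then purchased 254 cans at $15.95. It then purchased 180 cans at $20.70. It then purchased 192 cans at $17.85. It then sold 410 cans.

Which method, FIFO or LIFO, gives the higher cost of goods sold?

FIFO COGS: 170 @ $14.80 + 240 @ $16.15 = $6,392.00
LIFO COGS: 192 @ $17.85 + 180 @ $20.70 + 38 @ $15.95 = $7,759.30

LIFO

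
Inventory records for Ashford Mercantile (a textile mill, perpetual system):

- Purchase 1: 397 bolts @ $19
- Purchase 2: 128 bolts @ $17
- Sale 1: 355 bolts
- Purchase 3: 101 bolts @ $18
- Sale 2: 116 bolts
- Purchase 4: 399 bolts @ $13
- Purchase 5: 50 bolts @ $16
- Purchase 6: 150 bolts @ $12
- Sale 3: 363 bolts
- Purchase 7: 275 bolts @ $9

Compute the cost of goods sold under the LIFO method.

COGS = $13,311

Sale 1 (355) [LIFO — newest first]: 128 @ $17 + 227 @ $19 = $6,489
Sale 2 (116) [LIFO — newest first]: 101 @ $18 + 15 @ $19 = $2,103
Sale 3 (363) [LIFO — newest first]: 150 @ $12 + 50 @ $16 + 163 @ $13 = $4,719
Total COGS = $6,489 + $2,103 + $4,719 = $13,311
Ending inventory: 155 @ $19 + 236 @ $13 + 275 @ $9 = $8,488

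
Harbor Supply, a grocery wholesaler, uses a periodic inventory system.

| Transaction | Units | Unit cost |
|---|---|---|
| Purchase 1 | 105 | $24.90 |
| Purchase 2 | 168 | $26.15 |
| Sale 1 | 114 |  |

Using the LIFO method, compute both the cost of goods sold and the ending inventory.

COGS = $2,981.10; ending inventory = $4,026.60

Sale 1 (114) [LIFO — newest first]: 114 @ $26.15 = $2,981.10
Ending inventory: 105 @ $24.90 + 54 @ $26.15 = $4,026.60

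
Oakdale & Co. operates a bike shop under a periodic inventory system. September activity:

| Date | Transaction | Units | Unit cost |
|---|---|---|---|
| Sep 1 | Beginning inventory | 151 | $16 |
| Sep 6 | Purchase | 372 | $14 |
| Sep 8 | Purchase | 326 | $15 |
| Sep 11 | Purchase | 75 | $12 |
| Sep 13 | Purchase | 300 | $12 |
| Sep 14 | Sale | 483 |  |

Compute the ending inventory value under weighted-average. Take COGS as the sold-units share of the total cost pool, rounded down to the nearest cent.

Sep 14, sell 483: 483/1224 × $17,014.00 → $6,713.85
Ending inventory (cost pool remaining) = $10,300.15

Ending inventory = $10,300.15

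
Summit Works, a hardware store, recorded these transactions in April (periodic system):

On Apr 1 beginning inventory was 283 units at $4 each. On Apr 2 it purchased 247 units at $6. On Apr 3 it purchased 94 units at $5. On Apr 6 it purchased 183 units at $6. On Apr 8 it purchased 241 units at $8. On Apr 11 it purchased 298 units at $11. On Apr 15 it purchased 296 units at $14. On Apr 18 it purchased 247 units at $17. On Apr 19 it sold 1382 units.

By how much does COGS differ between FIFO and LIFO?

FIFO COGS: 283 @ $4 + 247 @ $6 + 94 @ $5 + 183 @ $6 + 241 @ $8 + 298 @ $11 + 36 @ $14 = $9,892
LIFO COGS: 247 @ $17 + 296 @ $14 + 298 @ $11 + 241 @ $8 + 183 @ $6 + 94 @ $5 + 23 @ $6 = $15,255
Difference = |$9,892 − $15,255| = $5,363

$5,363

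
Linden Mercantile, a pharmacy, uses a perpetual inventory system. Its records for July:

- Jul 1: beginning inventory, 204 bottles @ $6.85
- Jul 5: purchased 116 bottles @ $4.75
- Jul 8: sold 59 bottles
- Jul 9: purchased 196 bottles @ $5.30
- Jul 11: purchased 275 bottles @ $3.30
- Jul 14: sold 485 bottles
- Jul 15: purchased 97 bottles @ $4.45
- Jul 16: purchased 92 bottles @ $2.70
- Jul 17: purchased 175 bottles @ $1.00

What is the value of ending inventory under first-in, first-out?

Jul 8, 59 sold [FIFO — oldest first]: 59 @ $6.85 = $404.15
Jul 14, 485 sold [FIFO — oldest first]: 145 @ $6.85 + 116 @ $4.75 + 196 @ $5.30 + 28 @ $3.30 = $2,675.45
Total COGS = $404.15 + $2,675.45 = $3,079.60
Ending inventory: 247 @ $3.30 + 97 @ $4.45 + 92 @ $2.70 + 175 @ $1.00 = $1,670.15

Ending inventory = $1,670.15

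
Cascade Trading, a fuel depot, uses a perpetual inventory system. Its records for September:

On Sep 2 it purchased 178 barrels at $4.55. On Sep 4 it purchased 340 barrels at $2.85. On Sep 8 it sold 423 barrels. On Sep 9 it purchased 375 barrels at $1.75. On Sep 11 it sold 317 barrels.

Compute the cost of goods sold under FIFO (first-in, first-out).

COGS = $2,167.40

Sep 8, 423 sold [FIFO — oldest first]: 178 @ $4.55 + 245 @ $2.85 = $1,508.15
Sep 11, 317 sold [FIFO — oldest first]: 95 @ $2.85 + 222 @ $1.75 = $659.25
Total COGS = $1,508.15 + $659.25 = $2,167.40
Ending inventory: 153 @ $1.75 = $267.75
Check: goods available $2,435.15 = COGS $2,167.40 + ending $267.75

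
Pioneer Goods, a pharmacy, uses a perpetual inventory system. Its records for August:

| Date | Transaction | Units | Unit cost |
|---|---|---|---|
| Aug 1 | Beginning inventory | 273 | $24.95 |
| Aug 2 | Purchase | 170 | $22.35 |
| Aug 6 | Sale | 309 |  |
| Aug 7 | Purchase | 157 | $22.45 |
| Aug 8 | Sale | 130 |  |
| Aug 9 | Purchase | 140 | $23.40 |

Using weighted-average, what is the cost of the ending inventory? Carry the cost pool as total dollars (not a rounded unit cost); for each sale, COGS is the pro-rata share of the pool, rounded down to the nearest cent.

After Aug 1: 273 on hand, pool $6,811.35 (≈ $24.9500 each)
After Aug 2: 443 on hand, pool $10,610.85 (≈ $23.9523 each)
Aug 6, sell 309: 309/443 × $10,610.85 → $7,401.24
After Aug 7: 291 on hand, pool $6,734.26 (≈ $23.1418 each)
Aug 8, sell 130: 130/291 × $6,734.26 → $3,008.43
After Aug 9: 301 on hand, pool $7,001.83 (≈ $23.2619 each)
Total COGS = $7,401.24 + $3,008.43 = $10,409.67
Ending inventory (cost pool remaining) = $7,001.83

Ending inventory = $7,001.83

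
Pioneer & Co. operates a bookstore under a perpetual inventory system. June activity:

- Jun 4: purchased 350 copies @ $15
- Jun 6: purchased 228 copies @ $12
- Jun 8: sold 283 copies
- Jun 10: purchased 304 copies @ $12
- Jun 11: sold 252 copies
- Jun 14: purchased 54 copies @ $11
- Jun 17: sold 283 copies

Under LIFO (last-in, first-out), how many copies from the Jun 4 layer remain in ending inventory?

Jun 8, 283 sold [LIFO — newest first]: 228 @ $12 + 55 @ $15 = $3,561
Jun 11, 252 sold [LIFO — newest first]: 252 @ $12 = $3,024
Jun 17, 283 sold [LIFO — newest first]: 54 @ $11 + 52 @ $12 + 177 @ $15 = $3,873
Total COGS = $3,561 + $3,024 + $3,873 = $10,458
Ending inventory: 118 @ $15 = $1,770
Check: goods available $12,228 = COGS $10,458 + ending $1,770

118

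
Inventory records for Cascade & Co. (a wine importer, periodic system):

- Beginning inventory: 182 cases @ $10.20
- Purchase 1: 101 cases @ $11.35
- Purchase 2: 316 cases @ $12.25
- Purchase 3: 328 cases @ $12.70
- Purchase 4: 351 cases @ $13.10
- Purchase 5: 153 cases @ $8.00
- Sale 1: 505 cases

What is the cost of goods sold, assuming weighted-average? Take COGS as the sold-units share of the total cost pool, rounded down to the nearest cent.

Sale 1, sell 505: 505/1431 × $16,861.45 → $5,950.40
Ending inventory (cost pool remaining) = $10,911.05
Check: goods available $16,861.45 = COGS $5,950.40 + ending $10,911.05

COGS = $5,950.40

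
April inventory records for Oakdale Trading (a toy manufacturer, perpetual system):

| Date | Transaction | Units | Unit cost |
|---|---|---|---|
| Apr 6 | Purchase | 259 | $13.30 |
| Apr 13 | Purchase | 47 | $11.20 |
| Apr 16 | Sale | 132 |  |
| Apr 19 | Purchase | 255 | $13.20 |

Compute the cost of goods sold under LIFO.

COGS = $1,656.90

Apr 16, 132 sold [LIFO — newest first]: 47 @ $11.20 + 85 @ $13.30 = $1,656.90
Ending inventory: 174 @ $13.30 + 255 @ $13.20 = $5,680.20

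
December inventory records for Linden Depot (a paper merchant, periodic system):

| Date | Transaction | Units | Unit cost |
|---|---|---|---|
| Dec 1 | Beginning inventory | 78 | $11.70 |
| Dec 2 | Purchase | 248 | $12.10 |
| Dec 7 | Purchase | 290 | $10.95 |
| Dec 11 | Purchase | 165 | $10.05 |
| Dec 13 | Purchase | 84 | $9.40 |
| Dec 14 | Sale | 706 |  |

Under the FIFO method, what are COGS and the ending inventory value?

Dec 14, 706 sold [FIFO — oldest first]: 78 @ $11.70 + 248 @ $12.10 + 290 @ $10.95 + 90 @ $10.05 = $7,993.40
Ending inventory: 75 @ $10.05 + 84 @ $9.40 = $1,543.35

COGS = $7,993.40; ending inventory = $1,543.35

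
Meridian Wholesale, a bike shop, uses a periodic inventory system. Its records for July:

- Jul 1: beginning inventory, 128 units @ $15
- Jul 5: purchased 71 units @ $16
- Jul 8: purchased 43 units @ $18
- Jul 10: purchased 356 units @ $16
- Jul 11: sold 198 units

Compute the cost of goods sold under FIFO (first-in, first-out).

COGS = $3,040

Jul 11, 198 sold [FIFO — oldest first]: 128 @ $15 + 70 @ $16 = $3,040
Ending inventory: 1 @ $16 + 43 @ $18 + 356 @ $16 = $6,486
Check: goods available $9,526 = COGS $3,040 + ending $6,486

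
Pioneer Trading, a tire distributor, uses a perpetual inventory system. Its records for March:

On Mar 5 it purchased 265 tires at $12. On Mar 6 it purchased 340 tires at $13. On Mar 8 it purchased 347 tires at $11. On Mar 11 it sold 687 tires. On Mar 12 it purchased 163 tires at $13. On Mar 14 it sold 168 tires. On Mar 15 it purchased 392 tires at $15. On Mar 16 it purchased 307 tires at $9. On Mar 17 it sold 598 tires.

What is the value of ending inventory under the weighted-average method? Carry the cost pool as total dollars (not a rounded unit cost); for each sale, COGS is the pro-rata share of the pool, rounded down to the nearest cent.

After Mar 5: 265 on hand, pool $3,180.00 (≈ $12.0000 each)
After Mar 6: 605 on hand, pool $7,600.00 (≈ $12.5620 each)
After Mar 8: 952 on hand, pool $11,417.00 (≈ $11.9926 each)
Mar 11, sell 687: 687/952 × $11,417.00 → $8,238.94
After Mar 12: 428 on hand, pool $5,297.06 (≈ $12.3763 each)
Mar 14, sell 168: 168/428 × $5,297.06 → $2,079.21
After Mar 15: 652 on hand, pool $9,097.85 (≈ $13.9538 each)
After Mar 16: 959 on hand, pool $11,860.85 (≈ $12.3679 each)
Mar 17, sell 598: 598/959 × $11,860.85 → $7,396.02
Total COGS = $8,238.94 + $2,079.21 + $7,396.02 = $17,714.17
Ending inventory (cost pool remaining) = $4,464.83
Check: goods available $22,179.00 = COGS $17,714.17 + ending $4,464.83

Ending inventory = $4,464.83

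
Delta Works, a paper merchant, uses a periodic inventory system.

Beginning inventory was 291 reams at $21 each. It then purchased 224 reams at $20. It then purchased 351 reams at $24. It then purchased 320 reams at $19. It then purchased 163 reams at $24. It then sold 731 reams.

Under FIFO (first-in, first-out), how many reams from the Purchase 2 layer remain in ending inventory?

135

Sale 1 (731) [FIFO — oldest first]: 291 @ $21 + 224 @ $20 + 216 @ $24 = $15,775
Ending inventory: 135 @ $24 + 320 @ $19 + 163 @ $24 = $13,232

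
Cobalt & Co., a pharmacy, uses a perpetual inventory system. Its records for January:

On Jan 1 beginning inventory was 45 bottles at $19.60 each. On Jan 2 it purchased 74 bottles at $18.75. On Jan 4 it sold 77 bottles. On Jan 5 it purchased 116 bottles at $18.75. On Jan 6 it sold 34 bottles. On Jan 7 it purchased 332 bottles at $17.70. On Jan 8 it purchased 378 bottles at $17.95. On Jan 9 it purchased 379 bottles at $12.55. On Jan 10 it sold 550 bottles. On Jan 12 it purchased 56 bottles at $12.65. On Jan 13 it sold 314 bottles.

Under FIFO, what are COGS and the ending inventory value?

Jan 4, 77 sold [FIFO — oldest first]: 45 @ $19.60 + 32 @ $18.75 = $1,482.00
Jan 6, 34 sold [FIFO — oldest first]: 34 @ $18.75 = $637.50
Jan 10, 550 sold [FIFO — oldest first]: 8 @ $18.75 + 116 @ $18.75 + 332 @ $17.70 + 94 @ $17.95 = $9,888.70
Jan 13, 314 sold [FIFO — oldest first]: 284 @ $17.95 + 30 @ $12.55 = $5,474.30
Total COGS = $1,482.00 + $637.50 + $9,888.70 + $5,474.30 = $17,482.50
Ending inventory: 349 @ $12.55 + 56 @ $12.65 = $5,088.35
Check: goods available $22,570.85 = COGS $17,482.50 + ending $5,088.35

COGS = $17,482.50; ending inventory = $5,088.35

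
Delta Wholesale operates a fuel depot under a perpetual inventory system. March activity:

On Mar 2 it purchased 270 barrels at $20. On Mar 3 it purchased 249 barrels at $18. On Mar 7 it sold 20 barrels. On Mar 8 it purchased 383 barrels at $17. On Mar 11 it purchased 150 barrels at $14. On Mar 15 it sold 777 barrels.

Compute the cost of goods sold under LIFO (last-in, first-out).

Mar 7, 20 sold [LIFO — newest first]: 20 @ $18 = $360
Mar 15, 777 sold [LIFO — newest first]: 150 @ $14 + 383 @ $17 + 229 @ $18 + 15 @ $20 = $13,033
Total COGS = $360 + $13,033 = $13,393
Ending inventory: 255 @ $20 = $5,100

COGS = $13,393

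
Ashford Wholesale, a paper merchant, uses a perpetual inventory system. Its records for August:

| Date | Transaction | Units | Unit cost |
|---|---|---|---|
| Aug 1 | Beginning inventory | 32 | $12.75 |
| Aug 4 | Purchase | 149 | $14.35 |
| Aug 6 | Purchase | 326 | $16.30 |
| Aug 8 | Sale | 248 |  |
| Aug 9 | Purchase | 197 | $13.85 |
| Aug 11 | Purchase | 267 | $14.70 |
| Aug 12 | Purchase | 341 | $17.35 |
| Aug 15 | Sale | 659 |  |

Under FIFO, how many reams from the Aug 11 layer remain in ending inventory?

64

Aug 8, 248 sold [FIFO — oldest first]: 32 @ $12.75 + 149 @ $14.35 + 67 @ $16.30 = $3,638.25
Aug 15, 659 sold [FIFO — oldest first]: 259 @ $16.30 + 197 @ $13.85 + 203 @ $14.70 = $9,934.25
Total COGS = $3,638.25 + $9,934.25 = $13,572.50
Ending inventory: 64 @ $14.70 + 341 @ $17.35 = $6,857.15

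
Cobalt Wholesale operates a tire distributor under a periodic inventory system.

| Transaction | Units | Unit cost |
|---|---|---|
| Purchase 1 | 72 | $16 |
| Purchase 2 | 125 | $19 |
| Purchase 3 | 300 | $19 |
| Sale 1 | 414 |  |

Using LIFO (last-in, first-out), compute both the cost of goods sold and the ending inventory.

COGS = $7,866; ending inventory = $1,361

Sale 1 (414) [LIFO — newest first]: 300 @ $19 + 114 @ $19 = $7,866
Ending inventory: 72 @ $16 + 11 @ $19 = $1,361
Check: goods available $9,227 = COGS $7,866 + ending $1,361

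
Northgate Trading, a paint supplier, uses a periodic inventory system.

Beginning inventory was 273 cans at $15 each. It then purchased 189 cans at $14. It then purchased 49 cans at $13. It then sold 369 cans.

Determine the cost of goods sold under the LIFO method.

COGS = $5,248

Sale 1 (369) [LIFO — newest first]: 49 @ $13 + 189 @ $14 + 131 @ $15 = $5,248
Ending inventory: 142 @ $15 = $2,130
Check: goods available $7,378 = COGS $5,248 + ending $2,130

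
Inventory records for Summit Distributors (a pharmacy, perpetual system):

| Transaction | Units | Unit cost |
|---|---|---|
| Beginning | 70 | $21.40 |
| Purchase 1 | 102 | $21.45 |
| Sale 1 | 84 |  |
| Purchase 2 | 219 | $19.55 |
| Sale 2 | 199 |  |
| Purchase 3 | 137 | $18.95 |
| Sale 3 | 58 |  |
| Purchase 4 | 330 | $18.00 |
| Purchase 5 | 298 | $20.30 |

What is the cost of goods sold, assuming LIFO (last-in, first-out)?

COGS = $6,791.35

Sale 1 (84) [LIFO — newest first]: 84 @ $21.45 = $1,801.80
Sale 2 (199) [LIFO — newest first]: 199 @ $19.55 = $3,890.45
Sale 3 (58) [LIFO — newest first]: 58 @ $18.95 = $1,099.10
Total COGS = $1,801.80 + $3,890.45 + $1,099.10 = $6,791.35
Ending inventory: 70 @ $21.40 + 18 @ $21.45 + 20 @ $19.55 + 79 @ $18.95 + 330 @ $18.00 + 298 @ $20.30 = $15,761.55
Check: goods available $22,552.90 = COGS $6,791.35 + ending $15,761.55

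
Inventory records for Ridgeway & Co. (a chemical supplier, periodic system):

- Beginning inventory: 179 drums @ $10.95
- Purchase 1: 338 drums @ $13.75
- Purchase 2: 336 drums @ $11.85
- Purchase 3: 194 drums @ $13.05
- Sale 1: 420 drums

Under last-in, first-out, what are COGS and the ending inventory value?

COGS = $5,209.80; ending inventory = $7,911.05

Sale 1 (420) [LIFO — newest first]: 194 @ $13.05 + 226 @ $11.85 = $5,209.80
Ending inventory: 179 @ $10.95 + 338 @ $13.75 + 110 @ $11.85 = $7,911.05
Check: goods available $13,120.85 = COGS $5,209.80 + ending $7,911.05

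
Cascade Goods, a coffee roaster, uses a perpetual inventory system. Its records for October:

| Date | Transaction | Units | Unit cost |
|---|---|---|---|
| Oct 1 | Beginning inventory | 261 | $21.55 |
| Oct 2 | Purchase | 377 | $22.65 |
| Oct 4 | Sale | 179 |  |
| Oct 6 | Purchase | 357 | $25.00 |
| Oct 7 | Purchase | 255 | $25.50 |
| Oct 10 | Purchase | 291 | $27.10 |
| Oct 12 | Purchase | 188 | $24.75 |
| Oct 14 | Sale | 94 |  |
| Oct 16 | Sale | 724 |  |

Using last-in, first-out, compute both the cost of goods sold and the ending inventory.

COGS = $25,195.95; ending inventory = $16,934.25

Oct 4, 179 sold [LIFO — newest first]: 179 @ $22.65 = $4,054.35
Oct 14, 94 sold [LIFO — newest first]: 94 @ $24.75 = $2,326.50
Oct 16, 724 sold [LIFO — newest first]: 94 @ $24.75 + 291 @ $27.10 + 255 @ $25.50 + 84 @ $25.00 = $18,815.10
Total COGS = $4,054.35 + $2,326.50 + $18,815.10 = $25,195.95
Ending inventory: 261 @ $21.55 + 198 @ $22.65 + 273 @ $25.00 = $16,934.25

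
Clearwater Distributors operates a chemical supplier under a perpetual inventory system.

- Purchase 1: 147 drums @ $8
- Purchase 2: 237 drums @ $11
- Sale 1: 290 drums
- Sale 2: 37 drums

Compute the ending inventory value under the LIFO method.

Sale 1 (290) [LIFO — newest first]: 237 @ $11 + 53 @ $8 = $3,031
Sale 2 (37) [LIFO — newest first]: 37 @ $8 = $296
Total COGS = $3,031 + $296 = $3,327
Ending inventory: 57 @ $8 = $456
Check: goods available $3,783 = COGS $3,327 + ending $456

Ending inventory = $456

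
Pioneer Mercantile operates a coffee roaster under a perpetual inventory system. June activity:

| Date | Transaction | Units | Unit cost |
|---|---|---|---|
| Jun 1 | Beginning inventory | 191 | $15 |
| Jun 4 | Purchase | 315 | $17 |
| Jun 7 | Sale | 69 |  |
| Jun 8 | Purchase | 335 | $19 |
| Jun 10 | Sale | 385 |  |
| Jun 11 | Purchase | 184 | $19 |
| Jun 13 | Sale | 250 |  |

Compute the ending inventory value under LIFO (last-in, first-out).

Ending inventory = $5,075

Jun 7, 69 sold [LIFO — newest first]: 69 @ $17 = $1,173
Jun 10, 385 sold [LIFO — newest first]: 335 @ $19 + 50 @ $17 = $7,215
Jun 13, 250 sold [LIFO — newest first]: 184 @ $19 + 66 @ $17 = $4,618
Total COGS = $1,173 + $7,215 + $4,618 = $13,006
Ending inventory: 191 @ $15 + 130 @ $17 = $5,075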